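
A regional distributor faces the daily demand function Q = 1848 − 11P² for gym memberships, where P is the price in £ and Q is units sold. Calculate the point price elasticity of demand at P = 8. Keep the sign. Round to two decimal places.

At P = 8, Q = 1144.
dQ/dP = −22P = -176.
ε = (dQ/dP)(P/Q) = (-176)(8/1144).

-1.23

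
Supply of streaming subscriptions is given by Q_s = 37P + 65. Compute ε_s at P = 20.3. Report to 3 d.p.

At P = 20.3, Q_s = 816.10.
dQ_s/dP = 37.
ε_s = (dQ_s/dP)(P/Q_s) = (37)(20.3/816.10).

0.920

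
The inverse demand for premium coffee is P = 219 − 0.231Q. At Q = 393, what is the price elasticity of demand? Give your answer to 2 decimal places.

-1.41

At Q = 393, P = 219 − 0.231(393) = 128.22.
dP/dQ = −0.231, so dQ/dP = 1/(−0.231) = -4.329.
ε = (dQ/dP)(P/Q) = (-4.329)(128.22/393).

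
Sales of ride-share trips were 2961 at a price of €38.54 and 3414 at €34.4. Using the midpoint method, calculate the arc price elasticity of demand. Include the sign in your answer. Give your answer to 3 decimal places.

-1.252

ΔQ = 3414 − 2961 = 453; ΔP = 34.4 − 38.54 = -4.14.
Midpoints: P̄ = 36.47, Q̄ = 3187.5.
ε = (ΔQ/ΔP)(P̄/Q̄) = (453/-4.14)(36.47/3187.5).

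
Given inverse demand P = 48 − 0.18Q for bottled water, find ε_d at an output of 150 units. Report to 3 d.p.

-0.778

At Q = 150, P = 48 − 0.18(150) = 21.00.
dP/dQ = −0.18, so dQ/dP = 1/(−0.18) = -5.556.
ε = (dQ/dP)(P/Q) = (-5.556)(21.00/150).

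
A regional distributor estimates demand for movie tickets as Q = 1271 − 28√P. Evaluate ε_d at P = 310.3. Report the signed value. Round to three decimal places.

-0.317

At P = 310.3, Q = 777.771.
dQ/dP = −28/(2√P) = -0.795.
ε = (dQ/dP)(P/Q) = (-0.795)(310.3/777.771).
|ε| < 1, so demand is inelastic at this price.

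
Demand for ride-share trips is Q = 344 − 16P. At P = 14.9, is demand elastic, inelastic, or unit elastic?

elastic

Q = 105.600, dQ/dP = -16.
ε = (dQ/dP)(P/Q) ≈ -2.258.
|ε| = 2.26 > 1.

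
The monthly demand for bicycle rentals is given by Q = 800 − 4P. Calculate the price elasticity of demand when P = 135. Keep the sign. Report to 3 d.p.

At P = 135, Q = 260.
dQ/dP = −4.
ε = (dQ/dP)(P/Q) = (-4)(135/260).

-2.077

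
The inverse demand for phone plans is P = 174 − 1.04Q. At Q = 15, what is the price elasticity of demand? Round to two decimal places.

At Q = 15, P = 174 − 1.04(15) = 158.40.
dP/dQ = −1.04, so dQ/dP = 1/(−1.04) = -0.962.
ε = (dQ/dP)(P/Q) = (-0.962)(158.40/15).

-10.15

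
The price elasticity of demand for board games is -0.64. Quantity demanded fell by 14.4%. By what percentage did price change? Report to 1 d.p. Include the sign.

%ΔP ≈ %ΔQ / ε = (-14.4%)/(-0.64) = 22.50%.

22.5%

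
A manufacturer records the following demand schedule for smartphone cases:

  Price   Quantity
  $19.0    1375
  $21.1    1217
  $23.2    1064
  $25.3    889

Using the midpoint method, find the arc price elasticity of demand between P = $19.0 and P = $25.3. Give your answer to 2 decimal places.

-1.51

At P = 19.0, Q = 1375; at P = 25.3, Q = 889.
ΔQ = -486, ΔP = 6.3. Midpoints: P̄ = 22.15, Q̄ = 1132.0.
ε = (ΔQ/ΔP)(P̄/Q̄) = (-486/6.3)(22.15/1132.0).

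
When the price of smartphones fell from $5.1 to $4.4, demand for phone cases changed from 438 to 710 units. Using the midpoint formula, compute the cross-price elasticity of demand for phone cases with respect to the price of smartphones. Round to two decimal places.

ΔQ_x = 710 − 438 = 272; ΔP_y = 4.4 − 5.1 = -0.7.
Midpoints: P̄_y = 4.75, Q̄_x = 574.0.
ε_xy = (ΔQ_x/ΔP_y)(P̄_y/Q̄_x) = (272/-0.7)(4.75/574.0).

-3.22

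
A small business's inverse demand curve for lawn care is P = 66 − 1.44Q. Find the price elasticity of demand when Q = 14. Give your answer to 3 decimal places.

At Q = 14, P = 66 − 1.44(14) = 45.84.
dP/dQ = −1.44, so dQ/dP = 1/(−1.44) = -0.694.
ε = (dQ/dP)(P/Q) = (-0.694)(45.84/14).

-2.274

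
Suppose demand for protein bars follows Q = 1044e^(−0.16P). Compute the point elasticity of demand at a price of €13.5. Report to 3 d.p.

At P = 13.5, Q = 120.399.
dQ/dP = −0.16·1044e^(−0.16P) = −0.16Q = -19.264.
ε = (dQ/dP)(P/Q) = (-19.264)(13.5/120.399).

-2.160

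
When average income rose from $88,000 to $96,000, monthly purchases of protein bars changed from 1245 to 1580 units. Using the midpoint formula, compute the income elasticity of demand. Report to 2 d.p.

2.73

ΔQ = 335, ΔI = 8000. Midpoints: Ī = 92,000, Q̄ = 1412.5.
ε_I = (ΔQ/ΔI)(Ī/Q̄) = (335/8000)(92000/1412.5).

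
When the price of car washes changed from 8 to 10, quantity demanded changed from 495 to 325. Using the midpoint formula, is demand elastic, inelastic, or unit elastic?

elastic

Arc ε ≈ -1.866.
|ε| = 1.87 > 1.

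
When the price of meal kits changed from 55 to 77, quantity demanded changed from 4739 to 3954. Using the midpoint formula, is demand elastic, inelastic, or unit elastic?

inelastic

Arc ε ≈ -0.542.
|ε| = 0.54 < 1.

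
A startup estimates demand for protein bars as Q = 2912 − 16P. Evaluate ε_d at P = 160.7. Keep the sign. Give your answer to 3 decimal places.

-7.545

At P = 160.7, Q = 340.800.
dQ/dP = −16.
ε = (dQ/dP)(P/Q) = (-16)(160.7/340.800).
|ε| > 1, so demand is elastic at this price.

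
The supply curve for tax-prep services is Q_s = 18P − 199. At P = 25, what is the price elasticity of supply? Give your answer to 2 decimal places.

1.79

At P = 25, Q_s = 251.
dQ_s/dP = 18.
ε_s = (dQ_s/dP)(P/Q_s) = (18)(25/251).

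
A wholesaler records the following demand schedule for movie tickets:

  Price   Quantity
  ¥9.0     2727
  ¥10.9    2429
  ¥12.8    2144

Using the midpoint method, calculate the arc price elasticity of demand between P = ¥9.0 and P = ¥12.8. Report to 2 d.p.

-0.69

At P = 9.0, Q = 2727; at P = 12.8, Q = 2144.
ΔQ = -583, ΔP = 3.8. Midpoints: P̄ = 10.90, Q̄ = 2435.5.
ε = (ΔQ/ΔP)(P̄/Q̄) = (-583/3.8)(10.90/2435.5).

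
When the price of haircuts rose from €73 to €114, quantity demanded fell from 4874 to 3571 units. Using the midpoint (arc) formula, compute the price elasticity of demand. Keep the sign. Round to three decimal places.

ΔQ = 3571 − 4874 = -1303; ΔP = 114 − 73 = 41.
Midpoints: P̄ = 93.50, Q̄ = 4222.5.
ε = (ΔQ/ΔP)(P̄/Q̄) = (-1303/41)(93.50/4222.5).

-0.704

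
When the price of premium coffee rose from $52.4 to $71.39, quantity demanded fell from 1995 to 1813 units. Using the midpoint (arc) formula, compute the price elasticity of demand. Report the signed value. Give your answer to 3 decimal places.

-0.312

ΔQ = 1813 − 1995 = -182; ΔP = 71.39 − 52.4 = 18.99.
Midpoints: P̄ = 61.89, Q̄ = 1904.0.
ε = (ΔQ/ΔP)(P̄/Q̄) = (-182/18.99)(61.89/1904.0).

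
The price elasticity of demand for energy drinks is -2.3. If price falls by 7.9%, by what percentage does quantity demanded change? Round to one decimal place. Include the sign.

18.2%

%ΔQ ≈ ε × %ΔP = (-2.3)(-7.9%) = 18.17%.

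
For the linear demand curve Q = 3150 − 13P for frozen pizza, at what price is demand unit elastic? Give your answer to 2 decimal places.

121.15

For linear demand Q = a − bP, ε = −bP/(a − bP). |ε| = 1 when bP = a − bP, i.e. P = a/(2b).
P = 3150/(2·13) = 3150/26 = 121.1538.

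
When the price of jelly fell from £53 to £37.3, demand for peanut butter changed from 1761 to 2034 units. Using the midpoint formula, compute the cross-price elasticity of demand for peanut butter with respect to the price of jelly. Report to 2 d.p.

ΔQ_x = 2034 − 1761 = 273; ΔP_y = 37.3 − 53 = -15.7.
Midpoints: P̄_y = 45.15, Q̄_x = 1897.5.
ε_xy = (ΔQ_x/ΔP_y)(P̄_y/Q̄_x) = (273/-15.7)(45.15/1897.5).

-0.41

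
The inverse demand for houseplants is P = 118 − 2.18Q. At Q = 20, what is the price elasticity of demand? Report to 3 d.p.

At Q = 20, P = 118 − 2.18(20) = 74.40.
dP/dQ = −2.18, so dQ/dP = 1/(−2.18) = -0.459.
ε = (dQ/dP)(P/Q) = (-0.459)(74.40/20).

-1.706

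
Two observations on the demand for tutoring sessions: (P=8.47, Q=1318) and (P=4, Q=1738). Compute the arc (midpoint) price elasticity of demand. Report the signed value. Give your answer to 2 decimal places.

ΔQ = 1738 − 1318 = 420; ΔP = 4 − 8.47 = -4.47.
Midpoints: P̄ = 6.24, Q̄ = 1528.0.
ε = (ΔQ/ΔP)(P̄/Q̄) = (420/-4.47)(6.24/1528.0).

-0.38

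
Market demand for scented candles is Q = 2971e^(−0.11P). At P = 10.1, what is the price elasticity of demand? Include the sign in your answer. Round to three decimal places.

-1.111

At P = 10.1, Q = 978.141.
dQ/dP = −0.11·2971e^(−0.11P) = −0.11Q = -107.596.
ε = (dQ/dP)(P/Q) = (-107.596)(10.1/978.141).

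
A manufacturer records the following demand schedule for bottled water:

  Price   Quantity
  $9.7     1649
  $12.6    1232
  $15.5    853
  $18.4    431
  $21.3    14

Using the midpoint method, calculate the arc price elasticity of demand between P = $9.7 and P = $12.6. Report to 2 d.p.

At P = 9.7, Q = 1649; at P = 12.6, Q = 1232.
ΔQ = -417, ΔP = 2.9. Midpoints: P̄ = 11.15, Q̄ = 1440.5.
ε = (ΔQ/ΔP)(P̄/Q̄) = (-417/2.9)(11.15/1440.5).

-1.11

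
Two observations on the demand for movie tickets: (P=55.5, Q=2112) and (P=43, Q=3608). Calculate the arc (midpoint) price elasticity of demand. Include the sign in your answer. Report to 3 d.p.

-2.061

ΔQ = 3608 − 2112 = 1496; ΔP = 43 − 55.5 = -12.5.
Midpoints: P̄ = 49.25, Q̄ = 2860.0.
ε = (ΔQ/ΔP)(P̄/Q̄) = (1496/-12.5)(49.25/2860.0).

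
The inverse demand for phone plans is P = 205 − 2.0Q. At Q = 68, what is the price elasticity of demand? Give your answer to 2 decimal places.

At Q = 68, P = 205 − 2.0(68) = 69.00.
dP/dQ = −2.0, so dQ/dP = 1/(−2.0) = -0.500.
ε = (dQ/dP)(P/Q) = (-0.500)(69.00/68).

-0.51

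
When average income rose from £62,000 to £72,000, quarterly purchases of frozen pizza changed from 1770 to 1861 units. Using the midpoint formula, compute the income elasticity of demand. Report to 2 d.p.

ΔQ = 91, ΔI = 10000. Midpoints: Ī = 67,000, Q̄ = 1815.5.
ε_I = (ΔQ/ΔI)(Ī/Q̄) = (91/10000)(67000/1815.5).

0.34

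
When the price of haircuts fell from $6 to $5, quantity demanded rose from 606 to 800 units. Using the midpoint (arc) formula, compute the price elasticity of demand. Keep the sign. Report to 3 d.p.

-1.518

ΔQ = 800 − 606 = 194; ΔP = 5 − 6 = -1.
Midpoints: P̄ = 5.50, Q̄ = 703.0.
ε = (ΔQ/ΔP)(P̄/Q̄) = (194/-1)(5.50/703.0).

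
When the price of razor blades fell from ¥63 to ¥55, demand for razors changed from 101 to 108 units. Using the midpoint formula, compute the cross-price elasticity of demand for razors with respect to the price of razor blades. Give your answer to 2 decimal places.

-0.49

ΔQ_x = 108 − 101 = 7; ΔP_y = 55 − 63 = -8.
Midpoints: P̄_y = 59.00, Q̄_x = 104.5.
ε_xy = (ΔQ_x/ΔP_y)(P̄_y/Q̄_x) = (7/-8)(59.00/104.5).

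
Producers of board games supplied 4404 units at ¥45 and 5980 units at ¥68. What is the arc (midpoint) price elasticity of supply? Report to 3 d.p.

0.746

ΔQ = 5980 − 4404 = 1576; ΔP = 68 − 45 = 23.
Midpoints: P̄ = 56.50, Q̄ = 5192.0.
ε_s = (ΔQ/ΔP)(P̄/Q̄) = (1576/23)(56.50/5192.0).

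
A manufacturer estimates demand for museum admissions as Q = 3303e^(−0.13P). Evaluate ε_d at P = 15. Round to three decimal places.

At P = 15, Q = 469.931.
dQ/dP = −0.13·3303e^(−0.13P) = −0.13Q = -61.091.
ε = (dQ/dP)(P/Q) = (-61.091)(15/469.931).

-1.950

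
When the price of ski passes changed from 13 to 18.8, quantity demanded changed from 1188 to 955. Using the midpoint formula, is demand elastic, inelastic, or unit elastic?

inelastic

Arc ε ≈ -0.596.
|ε| = 0.60 < 1.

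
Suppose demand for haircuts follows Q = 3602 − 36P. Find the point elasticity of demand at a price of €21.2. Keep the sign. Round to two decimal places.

At P = 21.2, Q = 2838.800.
dQ/dP = −36.
ε = (dQ/dP)(P/Q) = (-36)(21.2/2838.800).
|ε| < 1, so demand is inelastic at this price.

-0.27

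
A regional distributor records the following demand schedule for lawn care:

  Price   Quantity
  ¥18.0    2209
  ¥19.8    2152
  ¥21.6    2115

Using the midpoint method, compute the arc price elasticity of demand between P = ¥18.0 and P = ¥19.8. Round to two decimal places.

At P = 18.0, Q = 2209; at P = 19.8, Q = 2152.
ΔQ = -57, ΔP = 1.8. Midpoints: P̄ = 18.90, Q̄ = 2180.5.
ε = (ΔQ/ΔP)(P̄/Q̄) = (-57/1.8)(18.90/2180.5).

-0.27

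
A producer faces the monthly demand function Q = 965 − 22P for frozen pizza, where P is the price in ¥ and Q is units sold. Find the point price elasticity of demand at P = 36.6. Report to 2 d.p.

-5.04

At P = 36.6, Q = 159.800.
dQ/dP = −22.
ε = (dQ/dP)(P/Q) = (-22)(36.6/159.800).
|ε| > 1, so demand is elastic at this price.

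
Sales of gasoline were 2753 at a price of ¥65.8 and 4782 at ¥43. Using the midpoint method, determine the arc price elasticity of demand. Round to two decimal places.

ΔQ = 4782 − 2753 = 2029; ΔP = 43 − 65.8 = -22.8.
Midpoints: P̄ = 54.40, Q̄ = 3767.5.
ε = (ΔQ/ΔP)(P̄/Q̄) = (2029/-22.8)(54.40/3767.5).

-1.28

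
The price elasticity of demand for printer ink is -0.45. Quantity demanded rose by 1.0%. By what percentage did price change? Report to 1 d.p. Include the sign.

%ΔP ≈ %ΔQ / ε = (1.0%)/(-0.45) = -2.22%.

-2.2%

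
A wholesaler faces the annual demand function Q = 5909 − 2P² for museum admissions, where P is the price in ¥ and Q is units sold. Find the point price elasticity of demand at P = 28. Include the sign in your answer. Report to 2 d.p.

-0.72

At P = 28, Q = 4341.
dQ/dP = −4P = -112.
ε = (dQ/dP)(P/Q) = (-112)(28/4341).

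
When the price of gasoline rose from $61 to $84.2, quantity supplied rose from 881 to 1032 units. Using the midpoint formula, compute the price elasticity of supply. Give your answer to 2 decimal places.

ΔQ = 1032 − 881 = 151; ΔP = 84.2 − 61 = 23.2.
Midpoints: P̄ = 72.60, Q̄ = 956.5.
ε_s = (ΔQ/ΔP)(P̄/Q̄) = (151/23.2)(72.60/956.5).

0.49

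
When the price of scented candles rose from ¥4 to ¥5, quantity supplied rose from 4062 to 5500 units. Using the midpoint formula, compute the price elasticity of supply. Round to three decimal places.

1.353

ΔQ = 5500 − 4062 = 1438; ΔP = 5 − 4 = 1.
Midpoints: P̄ = 4.50, Q̄ = 4781.0.
ε_s = (ΔQ/ΔP)(P̄/Q̄) = (1438/1)(4.50/4781.0).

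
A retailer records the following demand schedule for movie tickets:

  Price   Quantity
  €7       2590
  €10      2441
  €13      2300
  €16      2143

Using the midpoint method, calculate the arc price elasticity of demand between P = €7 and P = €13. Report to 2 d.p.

-0.20

At P = 7, Q = 2590; at P = 13, Q = 2300.
ΔQ = -290, ΔP = 6. Midpoints: P̄ = 10.00, Q̄ = 2445.0.
ε = (ΔQ/ΔP)(P̄/Q̄) = (-290/6)(10.00/2445.0).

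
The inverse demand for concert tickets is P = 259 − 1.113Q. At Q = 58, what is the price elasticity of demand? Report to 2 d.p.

At Q = 58, P = 259 − 1.113(58) = 194.45.
dP/dQ = −1.113, so dQ/dP = 1/(−1.113) = -0.898.
ε = (dQ/dP)(P/Q) = (-0.898)(194.45/58).

-3.01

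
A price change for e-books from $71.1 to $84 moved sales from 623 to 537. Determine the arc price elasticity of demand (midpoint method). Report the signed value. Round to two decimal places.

-0.89

ΔQ = 537 − 623 = -86; ΔP = 84 − 71.1 = 12.9.
Midpoints: P̄ = 77.55, Q̄ = 580.0.
ε = (ΔQ/ΔP)(P̄/Q̄) = (-86/12.9)(77.55/580.0).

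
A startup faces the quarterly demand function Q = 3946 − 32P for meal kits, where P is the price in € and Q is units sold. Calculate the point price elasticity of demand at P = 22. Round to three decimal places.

-0.217

At P = 22, Q = 3242.
dQ/dP = −32.
ε = (dQ/dP)(P/Q) = (-32)(22/3242).
|ε| < 1, so demand is inelastic at this price.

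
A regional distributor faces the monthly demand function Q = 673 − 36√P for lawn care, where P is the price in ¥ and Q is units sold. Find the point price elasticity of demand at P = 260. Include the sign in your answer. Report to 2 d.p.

At P = 260, Q = 92.517.
dQ/dP = −36/(2√P) = -1.116.
ε = (dQ/dP)(P/Q) = (-1.116)(260/92.517).
|ε| > 1, so demand is elastic at this price.

-3.14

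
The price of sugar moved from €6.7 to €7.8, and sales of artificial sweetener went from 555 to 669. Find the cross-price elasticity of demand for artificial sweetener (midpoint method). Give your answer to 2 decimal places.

ΔQ_x = 669 − 555 = 114; ΔP_y = 7.8 − 6.7 = 1.1.
Midpoints: P̄_y = 7.25, Q̄_x = 612.0.
ε_xy = (ΔQ_x/ΔP_y)(P̄_y/Q̄_x) = (114/1.1)(7.25/612.0).
ε_xy > 0, so the goods are substitutes.

1.23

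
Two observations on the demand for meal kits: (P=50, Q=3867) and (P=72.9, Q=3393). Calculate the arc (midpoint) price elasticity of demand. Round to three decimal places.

ΔQ = 3393 − 3867 = -474; ΔP = 72.9 − 50 = 22.9.
Midpoints: P̄ = 61.45, Q̄ = 3630.0.
ε = (ΔQ/ΔP)(P̄/Q̄) = (-474/22.9)(61.45/3630.0).

-0.350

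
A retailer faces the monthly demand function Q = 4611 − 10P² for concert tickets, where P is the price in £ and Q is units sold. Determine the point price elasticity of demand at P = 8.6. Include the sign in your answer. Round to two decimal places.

-0.38

At P = 8.6, Q = 3871.400.
dQ/dP = −20P = -172.
ε = (dQ/dP)(P/Q) = (-172)(8.6/3871.400).
|ε| < 1, so demand is inelastic at this price.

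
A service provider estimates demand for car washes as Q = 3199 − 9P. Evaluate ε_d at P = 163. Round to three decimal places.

At P = 163, Q = 1732.
dQ/dP = −9.
ε = (dQ/dP)(P/Q) = (-9)(163/1732).

-0.847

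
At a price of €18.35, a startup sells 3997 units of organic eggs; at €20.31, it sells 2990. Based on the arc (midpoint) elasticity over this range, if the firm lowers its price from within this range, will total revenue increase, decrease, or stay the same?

increase

Arc ε = (-1007/1.96)(19.33/3493.5) ≈ -2.843.
|ε| = 2.84 > 1, so demand is elastic. A price cut therefore raises total revenue.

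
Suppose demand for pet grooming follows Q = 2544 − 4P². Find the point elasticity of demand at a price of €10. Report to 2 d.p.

-0.37

At P = 10, Q = 2144.
dQ/dP = −8P = -80.
ε = (dQ/dP)(P/Q) = (-80)(10/2144).
|ε| < 1, so demand is inelastic at this price.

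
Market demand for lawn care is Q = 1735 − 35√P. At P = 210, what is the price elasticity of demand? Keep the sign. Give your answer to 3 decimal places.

At P = 210, Q = 1227.802.
dQ/dP = −35/(2√P) = -1.208.
ε = (dQ/dP)(P/Q) = (-1.208)(210/1227.802).

-0.207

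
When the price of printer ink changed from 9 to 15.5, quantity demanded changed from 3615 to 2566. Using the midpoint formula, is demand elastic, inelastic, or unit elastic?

Arc ε ≈ -0.640.
|ε| = 0.64 < 1.

inelastic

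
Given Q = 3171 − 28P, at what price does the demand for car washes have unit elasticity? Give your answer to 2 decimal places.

56.63

For linear demand Q = a − bP, ε = −bP/(a − bP). |ε| = 1 when bP = a − bP, i.e. P = a/(2b).
P = 3171/(2·28) = 3171/56 = 56.6250.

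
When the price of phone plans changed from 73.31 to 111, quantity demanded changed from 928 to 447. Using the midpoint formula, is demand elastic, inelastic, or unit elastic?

Arc ε ≈ -1.711.
|ε| = 1.71 > 1.

elastic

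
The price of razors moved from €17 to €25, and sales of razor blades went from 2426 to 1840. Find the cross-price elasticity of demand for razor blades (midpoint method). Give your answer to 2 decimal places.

ΔQ_x = 1840 − 2426 = -586; ΔP_y = 25 − 17 = 8.
Midpoints: P̄_y = 21.00, Q̄_x = 2133.0.
ε_xy = (ΔQ_x/ΔP_y)(P̄_y/Q̄_x) = (-586/8)(21.00/2133.0).
ε_xy < 0, so the goods are complements.

-0.72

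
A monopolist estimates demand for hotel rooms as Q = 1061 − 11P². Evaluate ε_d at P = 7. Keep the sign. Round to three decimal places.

-2.065

At P = 7, Q = 522.
dQ/dP = −22P = -154.
ε = (dQ/dP)(P/Q) = (-154)(7/522).
|ε| > 1, so demand is elastic at this price.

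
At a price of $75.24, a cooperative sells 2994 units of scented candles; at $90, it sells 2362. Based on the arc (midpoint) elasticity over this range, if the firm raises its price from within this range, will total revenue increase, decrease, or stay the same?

Arc ε = (-632/14.76)(82.62/2678.0) ≈ -1.321.
|ε| = 1.32 > 1, so demand is elastic. A price rise therefore reduces total revenue.

decrease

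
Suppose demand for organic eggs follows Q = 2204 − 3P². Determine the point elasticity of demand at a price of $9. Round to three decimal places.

-0.248

At P = 9, Q = 1961.
dQ/dP = −6P = -54.
ε = (dQ/dP)(P/Q) = (-54)(9/1961).
|ε| < 1, so demand is inelastic at this price.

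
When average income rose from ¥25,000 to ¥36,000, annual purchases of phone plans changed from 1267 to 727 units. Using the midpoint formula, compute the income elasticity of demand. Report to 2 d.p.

ΔQ = -540, ΔI = 11000. Midpoints: Ī = 30,500, Q̄ = 997.0.
ε_I = (ΔQ/ΔI)(Ī/Q̄) = (-540/11000)(30500/997.0).

-1.50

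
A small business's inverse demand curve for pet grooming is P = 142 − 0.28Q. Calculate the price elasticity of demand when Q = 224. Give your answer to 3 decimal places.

-1.264

At Q = 224, P = 142 − 0.28(224) = 79.28.
dP/dQ = −0.28, so dQ/dP = 1/(−0.28) = -3.571.
ε = (dQ/dP)(P/Q) = (-3.571)(79.28/224).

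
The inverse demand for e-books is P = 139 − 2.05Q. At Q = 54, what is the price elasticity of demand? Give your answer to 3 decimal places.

-0.256

At Q = 54, P = 139 − 2.05(54) = 28.30.
dP/dQ = −2.05, so dQ/dP = 1/(−2.05) = -0.488.
ε = (dQ/dP)(P/Q) = (-0.488)(28.30/54).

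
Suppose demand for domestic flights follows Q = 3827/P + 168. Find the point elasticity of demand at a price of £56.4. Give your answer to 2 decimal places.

At P = 56.4, Q = 235.855.
dQ/dP = −3827/P² = -1.203.
ε = (dQ/dP)(P/Q) = (-1.203)(56.4/235.855).

-0.29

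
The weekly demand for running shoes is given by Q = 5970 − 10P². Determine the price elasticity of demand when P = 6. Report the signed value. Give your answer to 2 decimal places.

At P = 6, Q = 5610.
dQ/dP = −20P = -120.
ε = (dQ/dP)(P/Q) = (-120)(6/5610).

-0.13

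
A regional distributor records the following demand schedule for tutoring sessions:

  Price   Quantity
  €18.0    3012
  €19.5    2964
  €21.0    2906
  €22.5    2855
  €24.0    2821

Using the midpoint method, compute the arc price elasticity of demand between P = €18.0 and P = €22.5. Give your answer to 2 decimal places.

-0.24

At P = 18.0, Q = 3012; at P = 22.5, Q = 2855.
ΔQ = -157, ΔP = 4.5. Midpoints: P̄ = 20.25, Q̄ = 2933.5.
ε = (ΔQ/ΔP)(P̄/Q̄) = (-157/4.5)(20.25/2933.5).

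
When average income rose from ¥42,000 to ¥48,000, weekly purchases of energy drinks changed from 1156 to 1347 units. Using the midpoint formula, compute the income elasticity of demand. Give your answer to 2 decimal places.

ΔQ = 191, ΔI = 6000. Midpoints: Ī = 45,000, Q̄ = 1251.5.
ε_I = (ΔQ/ΔI)(Ī/Q̄) = (191/6000)(45000/1251.5).
ε_I > 0, so the good is normal.

1.14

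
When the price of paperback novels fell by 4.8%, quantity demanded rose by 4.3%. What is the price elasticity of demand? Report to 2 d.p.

ε = %ΔQ / %ΔP = (4.3)/(-4.8) = -0.896.

-0.90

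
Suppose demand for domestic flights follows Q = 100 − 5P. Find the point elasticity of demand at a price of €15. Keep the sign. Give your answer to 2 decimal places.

At P = 15, Q = 25.
dQ/dP = −5.
ε = (dQ/dP)(P/Q) = (-5)(15/25).

-3.00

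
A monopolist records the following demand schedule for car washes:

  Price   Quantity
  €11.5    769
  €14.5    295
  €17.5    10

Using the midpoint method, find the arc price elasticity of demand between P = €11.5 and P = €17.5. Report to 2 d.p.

At P = 11.5, Q = 769; at P = 17.5, Q = 10.
ΔQ = -759, ΔP = 6.0. Midpoints: P̄ = 14.50, Q̄ = 389.5.
ε = (ΔQ/ΔP)(P̄/Q̄) = (-759/6.0)(14.50/389.5).

-4.71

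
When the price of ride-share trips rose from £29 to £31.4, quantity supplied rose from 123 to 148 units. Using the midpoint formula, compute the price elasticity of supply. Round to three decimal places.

ΔQ = 148 − 123 = 25; ΔP = 31.4 − 29 = 2.4.
Midpoints: P̄ = 30.20, Q̄ = 135.5.
ε_s = (ΔQ/ΔP)(P̄/Q̄) = (25/2.4)(30.20/135.5).

2.322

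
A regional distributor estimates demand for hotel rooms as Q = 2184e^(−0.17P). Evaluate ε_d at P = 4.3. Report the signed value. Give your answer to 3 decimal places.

At P = 4.3, Q = 1051.437.
dQ/dP = −0.17·2184e^(−0.17P) = −0.17Q = -178.744.
ε = (dQ/dP)(P/Q) = (-178.744)(4.3/1051.437).

-0.731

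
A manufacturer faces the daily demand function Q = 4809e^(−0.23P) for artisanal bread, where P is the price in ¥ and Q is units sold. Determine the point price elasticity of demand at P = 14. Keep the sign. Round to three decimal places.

At P = 14, Q = 192.144.
dQ/dP = −0.23·4809e^(−0.23P) = −0.23Q = -44.193.
ε = (dQ/dP)(P/Q) = (-44.193)(14/192.144).

-3.220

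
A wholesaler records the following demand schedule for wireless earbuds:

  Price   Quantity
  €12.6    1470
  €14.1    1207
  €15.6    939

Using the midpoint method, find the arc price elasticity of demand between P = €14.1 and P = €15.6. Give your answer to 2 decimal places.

-2.47

At P = 14.1, Q = 1207; at P = 15.6, Q = 939.
ΔQ = -268, ΔP = 1.5. Midpoints: P̄ = 14.85, Q̄ = 1073.0.
ε = (ΔQ/ΔP)(P̄/Q̄) = (-268/1.5)(14.85/1073.0).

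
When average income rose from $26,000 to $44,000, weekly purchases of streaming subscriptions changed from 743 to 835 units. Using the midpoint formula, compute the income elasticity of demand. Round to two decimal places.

0.23

ΔQ = 92, ΔI = 18000. Midpoints: Ī = 35,000, Q̄ = 789.0.
ε_I = (ΔQ/ΔI)(Ī/Q̄) = (92/18000)(35000/789.0).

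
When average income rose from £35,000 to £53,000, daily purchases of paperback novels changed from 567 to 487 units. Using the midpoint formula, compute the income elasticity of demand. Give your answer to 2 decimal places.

-0.37

ΔQ = -80, ΔI = 18000. Midpoints: Ī = 44,000, Q̄ = 527.0.
ε_I = (ΔQ/ΔI)(Ī/Q̄) = (-80/18000)(44000/527.0).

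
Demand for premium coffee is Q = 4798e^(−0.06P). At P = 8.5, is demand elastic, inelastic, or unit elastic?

Q = 2881.178, dQ/dP = -172.871.
ε = (dQ/dP)(P/Q) ≈ -0.510.
|ε| = 0.51 < 1.

inelastic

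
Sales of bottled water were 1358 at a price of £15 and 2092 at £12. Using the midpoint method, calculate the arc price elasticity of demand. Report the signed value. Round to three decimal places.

ΔQ = 2092 − 1358 = 734; ΔP = 12 − 15 = -3.
Midpoints: P̄ = 13.50, Q̄ = 1725.0.
ε = (ΔQ/ΔP)(P̄/Q̄) = (734/-3)(13.50/1725.0).

-1.915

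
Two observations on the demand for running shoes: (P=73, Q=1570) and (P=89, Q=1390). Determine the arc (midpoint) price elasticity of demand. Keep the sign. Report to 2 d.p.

ΔQ = 1390 − 1570 = -180; ΔP = 89 − 73 = 16.
Midpoints: P̄ = 81.00, Q̄ = 1480.0.
ε = (ΔQ/ΔP)(P̄/Q̄) = (-180/16)(81.00/1480.0).

-0.62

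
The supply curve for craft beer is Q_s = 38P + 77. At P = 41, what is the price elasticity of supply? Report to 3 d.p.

0.953

At P = 41, Q_s = 1635.
dQ_s/dP = 38.
ε_s = (dQ_s/dP)(P/Q_s) = (38)(41/1635).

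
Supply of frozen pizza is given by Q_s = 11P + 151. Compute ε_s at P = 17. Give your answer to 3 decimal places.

0.553

At P = 17, Q_s = 338.
dQ_s/dP = 11.
ε_s = (dQ_s/dP)(P/Q_s) = (11)(17/338).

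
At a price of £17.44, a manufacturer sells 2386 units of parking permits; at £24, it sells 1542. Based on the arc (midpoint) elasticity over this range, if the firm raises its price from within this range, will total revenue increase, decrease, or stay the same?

decrease

Arc ε = (-844/6.56)(20.72/1964.0) ≈ -1.357.
|ε| = 1.36 > 1, so demand is elastic. A price rise therefore reduces total revenue.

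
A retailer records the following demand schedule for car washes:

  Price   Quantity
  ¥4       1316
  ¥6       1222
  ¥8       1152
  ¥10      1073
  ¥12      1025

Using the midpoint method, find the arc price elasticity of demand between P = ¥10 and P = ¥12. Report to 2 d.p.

At P = 10, Q = 1073; at P = 12, Q = 1025.
ΔQ = -48, ΔP = 2. Midpoints: P̄ = 11.00, Q̄ = 1049.0.
ε = (ΔQ/ΔP)(P̄/Q̄) = (-48/2)(11.00/1049.0).

-0.25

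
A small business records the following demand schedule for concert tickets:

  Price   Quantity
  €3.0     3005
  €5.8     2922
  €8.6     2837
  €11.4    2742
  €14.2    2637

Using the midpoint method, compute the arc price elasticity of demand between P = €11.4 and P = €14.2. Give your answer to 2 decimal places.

At P = 11.4, Q = 2742; at P = 14.2, Q = 2637.
ΔQ = -105, ΔP = 2.8. Midpoints: P̄ = 12.80, Q̄ = 2689.5.
ε = (ΔQ/ΔP)(P̄/Q̄) = (-105/2.8)(12.80/2689.5).

-0.18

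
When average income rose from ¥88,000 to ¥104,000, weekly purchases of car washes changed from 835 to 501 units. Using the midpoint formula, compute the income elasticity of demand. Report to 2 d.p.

-3.00

ΔQ = -334, ΔI = 16000. Midpoints: Ī = 96,000, Q̄ = 668.0.
ε_I = (ΔQ/ΔI)(Ī/Q̄) = (-334/16000)(96000/668.0).
ε_I < 0, so the good is inferior.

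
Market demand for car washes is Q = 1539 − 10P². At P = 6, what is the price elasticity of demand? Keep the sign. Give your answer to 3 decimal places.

At P = 6, Q = 1179.
dQ/dP = −20P = -120.
ε = (dQ/dP)(P/Q) = (-120)(6/1179).
|ε| < 1, so demand is inelastic at this price.

-0.611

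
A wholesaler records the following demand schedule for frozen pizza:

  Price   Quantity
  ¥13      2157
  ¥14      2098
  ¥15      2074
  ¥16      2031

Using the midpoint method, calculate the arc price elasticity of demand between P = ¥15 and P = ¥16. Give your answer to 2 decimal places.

At P = 15, Q = 2074; at P = 16, Q = 2031.
ΔQ = -43, ΔP = 1. Midpoints: P̄ = 15.50, Q̄ = 2052.5.
ε = (ΔQ/ΔP)(P̄/Q̄) = (-43/1)(15.50/2052.5).

-0.32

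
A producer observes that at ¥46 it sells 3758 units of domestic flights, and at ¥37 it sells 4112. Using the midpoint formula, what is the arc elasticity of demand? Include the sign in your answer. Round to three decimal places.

ΔQ = 4112 − 3758 = 354; ΔP = 37 − 46 = -9.
Midpoints: P̄ = 41.50, Q̄ = 3935.0.
ε = (ΔQ/ΔP)(P̄/Q̄) = (354/-9)(41.50/3935.0).

-0.415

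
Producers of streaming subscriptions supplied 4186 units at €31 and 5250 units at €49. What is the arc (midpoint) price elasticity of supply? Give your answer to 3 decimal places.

ΔQ = 5250 − 4186 = 1064; ΔP = 49 − 31 = 18.
Midpoints: P̄ = 40.00, Q̄ = 4718.0.
ε_s = (ΔQ/ΔP)(P̄/Q̄) = (1064/18)(40.00/4718.0).

0.501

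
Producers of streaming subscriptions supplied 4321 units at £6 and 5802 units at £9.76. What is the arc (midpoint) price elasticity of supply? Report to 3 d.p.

0.613

ΔQ = 5802 − 4321 = 1481; ΔP = 9.76 − 6 = 3.76.
Midpoints: P̄ = 7.88, Q̄ = 5061.5.
ε_s = (ΔQ/ΔP)(P̄/Q̄) = (1481/3.76)(7.88/5061.5).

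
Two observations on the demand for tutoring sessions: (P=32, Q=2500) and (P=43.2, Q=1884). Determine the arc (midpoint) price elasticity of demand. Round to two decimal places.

-0.94

ΔQ = 1884 − 2500 = -616; ΔP = 43.2 − 32 = 11.2.
Midpoints: P̄ = 37.60, Q̄ = 2192.0.
ε = (ΔQ/ΔP)(P̄/Q̄) = (-616/11.2)(37.60/2192.0).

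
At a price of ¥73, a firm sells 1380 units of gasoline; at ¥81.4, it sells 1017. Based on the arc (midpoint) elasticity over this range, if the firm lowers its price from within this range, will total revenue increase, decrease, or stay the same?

Arc ε = (-363/8.4)(77.20/1198.5) ≈ -2.784.
|ε| = 2.78 > 1, so demand is elastic. A price cut therefore raises total revenue.

increase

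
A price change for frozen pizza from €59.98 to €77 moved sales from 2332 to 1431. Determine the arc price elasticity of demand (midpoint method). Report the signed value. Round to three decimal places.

ΔQ = 1431 − 2332 = -901; ΔP = 77 − 59.98 = 17.02.
Midpoints: P̄ = 68.49, Q̄ = 1881.5.
ε = (ΔQ/ΔP)(P̄/Q̄) = (-901/17.02)(68.49/1881.5).

-1.927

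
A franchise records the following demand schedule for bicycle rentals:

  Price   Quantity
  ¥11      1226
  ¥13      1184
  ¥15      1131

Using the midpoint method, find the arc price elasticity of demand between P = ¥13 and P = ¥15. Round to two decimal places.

At P = 13, Q = 1184; at P = 15, Q = 1131.
ΔQ = -53, ΔP = 2. Midpoints: P̄ = 14.00, Q̄ = 1157.5.
ε = (ΔQ/ΔP)(P̄/Q̄) = (-53/2)(14.00/1157.5).

-0.32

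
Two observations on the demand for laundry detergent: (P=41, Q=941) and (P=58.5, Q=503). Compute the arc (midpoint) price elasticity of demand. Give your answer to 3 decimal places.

ΔQ = 503 − 941 = -438; ΔP = 58.5 − 41 = 17.5.
Midpoints: P̄ = 49.75, Q̄ = 722.0.
ε = (ΔQ/ΔP)(P̄/Q̄) = (-438/17.5)(49.75/722.0).

-1.725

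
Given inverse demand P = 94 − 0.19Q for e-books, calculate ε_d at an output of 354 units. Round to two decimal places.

-0.40

At Q = 354, P = 94 − 0.19(354) = 26.74.
dP/dQ = −0.19, so dQ/dP = 1/(−0.19) = -5.263.
ε = (dQ/dP)(P/Q) = (-5.263)(26.74/354).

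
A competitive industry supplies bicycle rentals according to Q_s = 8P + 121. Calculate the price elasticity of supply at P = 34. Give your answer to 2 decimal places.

0.69

At P = 34, Q_s = 393.
dQ_s/dP = 8.
ε_s = (dQ_s/dP)(P/Q_s) = (8)(34/393).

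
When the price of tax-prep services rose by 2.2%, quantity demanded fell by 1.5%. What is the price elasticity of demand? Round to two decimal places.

-0.68

ε = %ΔQ / %ΔP = (-1.5)/(2.2) = -0.682.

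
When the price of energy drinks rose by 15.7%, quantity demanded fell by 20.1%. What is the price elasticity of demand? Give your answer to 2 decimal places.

-1.28

ε = %ΔQ / %ΔP = (-20.1)/(15.7) = -1.280.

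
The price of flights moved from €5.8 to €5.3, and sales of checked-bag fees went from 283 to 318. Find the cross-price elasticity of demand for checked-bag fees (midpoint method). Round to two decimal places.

-1.29

ΔQ_x = 318 − 283 = 35; ΔP_y = 5.3 − 5.8 = -0.5.
Midpoints: P̄_y = 5.55, Q̄_x = 300.5.
ε_xy = (ΔQ_x/ΔP_y)(P̄_y/Q̄_x) = (35/-0.5)(5.55/300.5).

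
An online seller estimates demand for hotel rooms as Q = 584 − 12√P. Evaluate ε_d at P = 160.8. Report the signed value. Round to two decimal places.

-0.18

At P = 160.8, Q = 431.832.
dQ/dP = −12/(2√P) = -0.473.
ε = (dQ/dP)(P/Q) = (-0.473)(160.8/431.832).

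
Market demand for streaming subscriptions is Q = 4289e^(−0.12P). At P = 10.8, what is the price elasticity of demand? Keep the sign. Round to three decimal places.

-1.296

At P = 10.8, Q = 1173.574.
dQ/dP = −0.12·4289e^(−0.12P) = −0.12Q = -140.829.
ε = (dQ/dP)(P/Q) = (-140.829)(10.8/1173.574).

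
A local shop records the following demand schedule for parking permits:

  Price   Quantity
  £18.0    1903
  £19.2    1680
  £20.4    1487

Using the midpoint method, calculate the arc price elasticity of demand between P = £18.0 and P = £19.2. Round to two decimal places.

At P = 18.0, Q = 1903; at P = 19.2, Q = 1680.
ΔQ = -223, ΔP = 1.2. Midpoints: P̄ = 18.60, Q̄ = 1791.5.
ε = (ΔQ/ΔP)(P̄/Q̄) = (-223/1.2)(18.60/1791.5).

-1.93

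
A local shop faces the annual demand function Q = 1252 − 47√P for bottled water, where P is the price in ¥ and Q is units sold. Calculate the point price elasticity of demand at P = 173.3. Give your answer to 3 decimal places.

-0.489

At P = 173.3, Q = 633.276.
dQ/dP = −47/(2√P) = -1.785.
ε = (dQ/dP)(P/Q) = (-1.785)(173.3/633.276).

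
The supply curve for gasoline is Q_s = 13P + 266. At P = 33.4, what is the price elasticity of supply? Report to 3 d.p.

0.620

At P = 33.4, Q_s = 700.20.
dQ_s/dP = 13.
ε_s = (dQ_s/dP)(P/Q_s) = (13)(33.4/700.20).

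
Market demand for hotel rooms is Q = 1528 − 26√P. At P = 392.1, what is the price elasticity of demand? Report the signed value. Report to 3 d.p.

-0.254

At P = 392.1, Q = 1013.161.
dQ/dP = −26/(2√P) = -0.657.
ε = (dQ/dP)(P/Q) = (-0.657)(392.1/1013.161).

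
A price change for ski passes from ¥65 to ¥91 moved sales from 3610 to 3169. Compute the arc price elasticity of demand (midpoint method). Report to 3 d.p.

-0.390

ΔQ = 3169 − 3610 = -441; ΔP = 91 − 65 = 26.
Midpoints: P̄ = 78.00, Q̄ = 3389.5.
ε = (ΔQ/ΔP)(P̄/Q̄) = (-441/26)(78.00/3389.5).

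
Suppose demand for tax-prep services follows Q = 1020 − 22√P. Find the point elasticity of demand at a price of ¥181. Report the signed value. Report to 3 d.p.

At P = 181, Q = 724.020.
dQ/dP = −22/(2√P) = -0.818.
ε = (dQ/dP)(P/Q) = (-0.818)(181/724.020).

-0.204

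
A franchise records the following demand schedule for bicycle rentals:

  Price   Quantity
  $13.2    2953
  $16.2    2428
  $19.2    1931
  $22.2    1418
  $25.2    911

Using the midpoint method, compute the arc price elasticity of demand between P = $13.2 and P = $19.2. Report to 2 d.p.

-1.13

At P = 13.2, Q = 2953; at P = 19.2, Q = 1931.
ΔQ = -1022, ΔP = 6.0. Midpoints: P̄ = 16.20, Q̄ = 2442.0.
ε = (ΔQ/ΔP)(P̄/Q̄) = (-1022/6.0)(16.20/2442.0).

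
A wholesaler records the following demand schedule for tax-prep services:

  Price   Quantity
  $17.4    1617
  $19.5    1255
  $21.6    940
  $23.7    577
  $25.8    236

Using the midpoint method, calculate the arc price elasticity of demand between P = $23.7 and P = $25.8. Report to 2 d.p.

At P = 23.7, Q = 577; at P = 25.8, Q = 236.
ΔQ = -341, ΔP = 2.1. Midpoints: P̄ = 24.75, Q̄ = 406.5.
ε = (ΔQ/ΔP)(P̄/Q̄) = (-341/2.1)(24.75/406.5).

-9.89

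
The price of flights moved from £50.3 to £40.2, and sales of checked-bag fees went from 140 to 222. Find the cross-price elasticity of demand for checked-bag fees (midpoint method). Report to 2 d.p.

ΔQ_x = 222 − 140 = 82; ΔP_y = 40.2 − 50.3 = -10.1.
Midpoints: P̄_y = 45.25, Q̄_x = 181.0.
ε_xy = (ΔQ_x/ΔP_y)(P̄_y/Q̄_x) = (82/-10.1)(45.25/181.0).

-2.03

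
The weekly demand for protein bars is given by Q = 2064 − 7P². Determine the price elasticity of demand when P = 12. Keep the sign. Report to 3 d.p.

At P = 12, Q = 1056.
dQ/dP = −14P = -168.
ε = (dQ/dP)(P/Q) = (-168)(12/1056).
|ε| > 1, so demand is elastic at this price.

-1.909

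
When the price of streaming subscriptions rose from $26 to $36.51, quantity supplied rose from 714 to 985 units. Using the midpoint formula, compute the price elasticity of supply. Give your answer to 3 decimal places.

ΔQ = 985 − 714 = 271; ΔP = 36.51 − 26 = 10.51.
Midpoints: P̄ = 31.25, Q̄ = 849.5.
ε_s = (ΔQ/ΔP)(P̄/Q̄) = (271/10.51)(31.25/849.5).

0.949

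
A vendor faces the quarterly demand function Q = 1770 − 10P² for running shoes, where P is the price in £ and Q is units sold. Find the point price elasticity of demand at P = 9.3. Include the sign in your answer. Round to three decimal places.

At P = 9.3, Q = 905.100.
dQ/dP = −20P = -186.
ε = (dQ/dP)(P/Q) = (-186)(9.3/905.100).

-1.911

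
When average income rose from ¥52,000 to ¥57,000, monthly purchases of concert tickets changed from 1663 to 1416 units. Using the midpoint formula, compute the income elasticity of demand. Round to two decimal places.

ΔQ = -247, ΔI = 5000. Midpoints: Ī = 54,500, Q̄ = 1539.5.
ε_I = (ΔQ/ΔI)(Ī/Q̄) = (-247/5000)(54500/1539.5).
ε_I < 0, so the good is inferior.

-1.75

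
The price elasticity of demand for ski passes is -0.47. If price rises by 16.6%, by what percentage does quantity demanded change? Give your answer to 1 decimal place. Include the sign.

-7.8%

%ΔQ ≈ ε × %ΔP = (-0.47)(16.6%) = -7.80%.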